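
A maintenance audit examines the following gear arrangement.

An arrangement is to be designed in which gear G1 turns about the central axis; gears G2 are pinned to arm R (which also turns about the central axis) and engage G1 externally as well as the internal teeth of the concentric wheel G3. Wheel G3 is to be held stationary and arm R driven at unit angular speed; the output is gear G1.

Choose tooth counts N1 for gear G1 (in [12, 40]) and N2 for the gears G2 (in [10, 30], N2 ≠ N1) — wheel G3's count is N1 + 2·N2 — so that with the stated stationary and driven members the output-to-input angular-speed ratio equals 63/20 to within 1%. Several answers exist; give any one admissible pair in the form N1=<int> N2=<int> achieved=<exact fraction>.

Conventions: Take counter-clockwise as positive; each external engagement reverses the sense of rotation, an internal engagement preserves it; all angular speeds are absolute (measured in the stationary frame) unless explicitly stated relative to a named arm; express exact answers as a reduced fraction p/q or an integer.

N1=40 N2=23 achieved=63/20

topology: planetary set — design target 63/20, arm = carrier (Willis)
Willis with ω_ring = 0: ω_sun/ω_arm = (N1+N3)/N1; set equal to 63/20  ⇒  N3/N1 = 63/20 − 1 = 43/20
N3 = N1 + 2·N2  ⇒  N2/N1 = (N3/N1 − 1)/2 = (43/20 − 1)/2 = 23/40
smallest multiple with N1 ≥ 12 and N2 ≥ 10: k = 1  ⇒  N1 = 1·40 = 40, N2 = 1·23 = 23 (N1 ≤ 40, N2 ≤ 30, N2 ≠ N1 ✓), N3 = 40 + 2·23 = 86
check: (N1+N3)/N1 with N1 = 40, N3 = 86 gives 63/20; |achieved − target| = 0 ≤ 63/2000 ✓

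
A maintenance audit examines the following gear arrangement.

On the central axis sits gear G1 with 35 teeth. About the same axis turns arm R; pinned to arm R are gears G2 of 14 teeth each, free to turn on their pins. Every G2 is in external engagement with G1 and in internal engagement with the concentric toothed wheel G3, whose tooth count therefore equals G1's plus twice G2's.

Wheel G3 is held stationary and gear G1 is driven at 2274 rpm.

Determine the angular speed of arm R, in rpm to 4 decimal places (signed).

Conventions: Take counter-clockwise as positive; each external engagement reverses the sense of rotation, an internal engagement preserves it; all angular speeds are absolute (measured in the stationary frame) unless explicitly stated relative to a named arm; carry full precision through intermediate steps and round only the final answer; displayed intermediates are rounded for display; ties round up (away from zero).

recognized (axles ride arm R): planetary set, 35/14/63 teeth
normalise by the input: solve with ω_sun = 1, then scale by 2274 rpm
ring teeth: 35 + 2·14 = 63
35(ω_sun−ω_arm) = −63(ω_ring−ω_arm),  ω_ring = 0, ω_sun = 1
35(1−ω_arm) = −63(0−ω_arm)  ⇒  98·ω_arm = 35  ⇒  ω_arm = 5/14
scale: ω_arm = 5/14 × 2274 rpm = +812.1429 rpm

+812.1429 rpm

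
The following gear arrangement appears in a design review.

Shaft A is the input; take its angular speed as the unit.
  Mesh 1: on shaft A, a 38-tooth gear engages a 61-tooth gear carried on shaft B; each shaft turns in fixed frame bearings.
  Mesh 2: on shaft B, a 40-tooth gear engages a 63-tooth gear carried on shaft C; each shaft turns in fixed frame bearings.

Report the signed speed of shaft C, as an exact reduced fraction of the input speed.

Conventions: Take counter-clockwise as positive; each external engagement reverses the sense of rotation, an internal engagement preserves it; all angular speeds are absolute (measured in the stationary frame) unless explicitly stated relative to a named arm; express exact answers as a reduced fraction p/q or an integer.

1520/3843

2-mesh fixed-axis compound train (all bearings frame-fixed)
mesh 1 [38T→61T]: |ω|/ω_in = 1×38/61 = 38/61, sense flips to −
mesh 2 [40T→63T]: |ω|/ω_in = (38/61)×40/63 = 1520/3843, sense flips to +
signed output speed (× input speed) = 1520/3843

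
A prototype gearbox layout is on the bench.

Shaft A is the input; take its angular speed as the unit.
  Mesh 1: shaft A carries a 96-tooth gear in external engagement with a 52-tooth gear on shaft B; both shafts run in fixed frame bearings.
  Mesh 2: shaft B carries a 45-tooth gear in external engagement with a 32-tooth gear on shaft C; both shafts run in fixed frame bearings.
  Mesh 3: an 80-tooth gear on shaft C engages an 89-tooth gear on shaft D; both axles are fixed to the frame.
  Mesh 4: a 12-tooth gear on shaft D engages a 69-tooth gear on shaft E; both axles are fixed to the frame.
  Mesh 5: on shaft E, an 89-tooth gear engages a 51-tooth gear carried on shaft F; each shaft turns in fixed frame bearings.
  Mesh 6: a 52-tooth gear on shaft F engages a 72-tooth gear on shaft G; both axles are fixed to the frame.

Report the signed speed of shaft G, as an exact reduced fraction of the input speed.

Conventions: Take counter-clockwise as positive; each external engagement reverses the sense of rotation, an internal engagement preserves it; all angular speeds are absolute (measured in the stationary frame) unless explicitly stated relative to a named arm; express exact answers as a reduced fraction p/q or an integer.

6-mesh fixed-axis compound train (all bearings frame-fixed)
mesh 1 [96T→52T]: |ω|/ω_in = 1×96/52 = 24/13, sense flips to −
mesh 2 [45T→32T]: |ω|/ω_in = (24/13)×45/32 = 135/52, sense flips to +
mesh 3 [80T→89T]: |ω|/ω_in = (135/52)×80/89 = 2700/1157, sense flips to −
mesh 4 [12T→69T]: |ω|/ω_in = (2700/1157)×12/69 = 10800/26611, sense flips to +
mesh 5 [89T→51T]: |ω|/ω_in = (10800/26611)×89/51 = 3600/5083, sense flips to −
mesh 6 [52T→72T]: |ω|/ω_in = (3600/5083)×52/72 = 200/391, sense flips to +
signed output speed (× input speed) = 200/391

200/391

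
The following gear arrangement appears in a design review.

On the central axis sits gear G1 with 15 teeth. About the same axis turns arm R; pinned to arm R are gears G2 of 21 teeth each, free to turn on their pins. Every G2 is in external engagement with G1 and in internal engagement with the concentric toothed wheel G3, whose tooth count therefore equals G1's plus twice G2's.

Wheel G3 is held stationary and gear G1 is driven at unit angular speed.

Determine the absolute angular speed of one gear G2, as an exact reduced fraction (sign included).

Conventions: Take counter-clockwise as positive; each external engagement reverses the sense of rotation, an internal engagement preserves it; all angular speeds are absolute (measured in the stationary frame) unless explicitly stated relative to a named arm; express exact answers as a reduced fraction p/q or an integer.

recognized (axles ride arm R): planetary set, 15/21/57 teeth
ring teeth: 15 + 2·21 = 57
15(ω_sun−ω_arm) = −57(ω_ring−ω_arm),  ω_ring = 0, ω_sun = 1
15(1−ω_arm) = −57(0−ω_arm)  ⇒  72·ω_arm = 15  ⇒  ω_arm = 5/24
sun–planet mesh: 15·(1−5/24) = −21·(ω_p−ω_arm)  ⇒  ω_p−ω_arm = -95/168
ω_p = 5/24 − 95/168 = -5/14
exact speed ratio = -5/14

-5/14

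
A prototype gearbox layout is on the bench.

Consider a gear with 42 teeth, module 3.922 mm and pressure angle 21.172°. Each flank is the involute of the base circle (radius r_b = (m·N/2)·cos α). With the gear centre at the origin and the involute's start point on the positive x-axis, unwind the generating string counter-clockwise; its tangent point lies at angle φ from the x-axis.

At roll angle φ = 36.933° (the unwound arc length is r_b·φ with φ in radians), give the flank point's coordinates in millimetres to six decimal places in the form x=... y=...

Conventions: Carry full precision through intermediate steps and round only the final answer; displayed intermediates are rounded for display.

x=91.139178 y=6.576224

class = single-mesh tooth geometry [base-circle involute, m = 3.922, 42T]
pitch radius r_p = m·N/2 = 3.922·42/2 = 82.362000
base radius r_b = r_p·cos α = 82.362000·cos 21.172° = 76.802599
roll angle φ = 36.933° = 0.64460245 rad
x = r_b·(cos φ + φ·sin φ) = 91.139178
y = r_b·(sin φ − φ·cos φ) = 6.576224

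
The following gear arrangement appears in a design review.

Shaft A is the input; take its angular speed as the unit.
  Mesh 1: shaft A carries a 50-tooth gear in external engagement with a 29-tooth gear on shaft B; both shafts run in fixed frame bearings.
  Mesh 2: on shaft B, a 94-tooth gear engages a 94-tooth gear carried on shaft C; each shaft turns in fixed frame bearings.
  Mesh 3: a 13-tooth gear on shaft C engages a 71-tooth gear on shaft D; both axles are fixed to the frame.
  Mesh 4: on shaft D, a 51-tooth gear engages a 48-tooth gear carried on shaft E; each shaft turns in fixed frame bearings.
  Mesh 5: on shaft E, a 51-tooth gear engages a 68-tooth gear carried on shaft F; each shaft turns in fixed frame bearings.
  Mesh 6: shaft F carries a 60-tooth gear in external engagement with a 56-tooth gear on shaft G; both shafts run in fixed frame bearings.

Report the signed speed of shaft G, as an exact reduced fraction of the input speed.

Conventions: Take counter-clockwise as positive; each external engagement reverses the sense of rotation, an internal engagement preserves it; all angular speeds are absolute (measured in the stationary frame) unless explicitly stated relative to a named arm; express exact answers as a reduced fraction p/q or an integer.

248625/922432

6-mesh fixed-axis compound train (all bearings frame-fixed)
mesh 1 [50T→29T]: |ω|/ω_in = 1×50/29 = 50/29, sense flips to −
mesh 2 [94T→94T]: |ω|/ω_in = (50/29)×94/94 = 50/29, sense flips to +
mesh 3 [13T→71T]: |ω|/ω_in = (50/29)×13/71 = 650/2059, sense flips to −
mesh 4 [51T→48T]: |ω|/ω_in = (650/2059)×51/48 = 5525/16472, sense flips to +
mesh 5 [51T→68T]: |ω|/ω_in = (5525/16472)×51/68 = 16575/65888, sense flips to −
mesh 6 [60T→56T]: |ω|/ω_in = (16575/65888)×60/56 = 248625/922432, sense flips to +
signed output speed (× input speed) = 248625/922432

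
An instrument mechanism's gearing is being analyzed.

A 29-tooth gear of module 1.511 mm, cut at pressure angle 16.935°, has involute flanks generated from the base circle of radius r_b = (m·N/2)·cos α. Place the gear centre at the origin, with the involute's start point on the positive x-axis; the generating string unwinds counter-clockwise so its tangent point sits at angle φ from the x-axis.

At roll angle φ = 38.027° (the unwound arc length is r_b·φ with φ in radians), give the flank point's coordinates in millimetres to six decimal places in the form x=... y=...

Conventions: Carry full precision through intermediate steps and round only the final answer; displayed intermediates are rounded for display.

x=25.079598 y=1.953952

class = single-mesh tooth geometry [base-circle involute, m = 1.511, 29T]
pitch radius r_p = m·N/2 = 1.511·29/2 = 21.909500
base radius r_b = r_p·cos α = 21.909500·cos 16.935° = 20.959413
roll angle φ = 38.027° = 0.66369635 rad
x = r_b·(cos φ + φ·sin φ) = 25.079598
y = r_b·(sin φ − φ·cos φ) = 1.953952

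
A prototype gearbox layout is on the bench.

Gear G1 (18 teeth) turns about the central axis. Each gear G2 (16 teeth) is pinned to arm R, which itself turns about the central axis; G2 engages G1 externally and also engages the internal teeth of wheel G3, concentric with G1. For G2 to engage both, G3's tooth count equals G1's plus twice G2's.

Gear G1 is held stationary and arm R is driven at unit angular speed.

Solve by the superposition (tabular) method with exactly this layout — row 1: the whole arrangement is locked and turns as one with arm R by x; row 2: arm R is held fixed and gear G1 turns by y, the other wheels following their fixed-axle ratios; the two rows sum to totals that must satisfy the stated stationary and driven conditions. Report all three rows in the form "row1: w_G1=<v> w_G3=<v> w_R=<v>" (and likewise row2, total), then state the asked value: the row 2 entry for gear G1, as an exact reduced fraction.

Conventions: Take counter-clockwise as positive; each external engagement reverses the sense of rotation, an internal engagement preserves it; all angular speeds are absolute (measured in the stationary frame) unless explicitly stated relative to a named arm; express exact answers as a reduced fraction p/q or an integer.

row1: w_G1=1 w_G3=1 w_R=1
row2: w_G1=-1 w_G3=9/25 w_R=0
total: w_G1=0 w_G3=34/25 w_R=1
asked value: -1

class = planetary set [G3 = 18+2·16 = 50; Willis about the carrier]
row 1 — lock + rotate with arm: ω_sun = ω_ring = ω_arm = x
row 2: sun turns y, ring = −(18/50)·y, arm 0
boundary: total ω_sun = x + y = 0 and total ω_arm = x = 1  ⇒  y = -1, x = 1
row 2 ring = −(18/50)·(-1) = 9/25
totals (row 1 + row 2): sun 1 + (-1) = 0, ring 1 + 9/25 = 34/25, arm 1 + 0 = 1
asked cell (row2, sun) = -1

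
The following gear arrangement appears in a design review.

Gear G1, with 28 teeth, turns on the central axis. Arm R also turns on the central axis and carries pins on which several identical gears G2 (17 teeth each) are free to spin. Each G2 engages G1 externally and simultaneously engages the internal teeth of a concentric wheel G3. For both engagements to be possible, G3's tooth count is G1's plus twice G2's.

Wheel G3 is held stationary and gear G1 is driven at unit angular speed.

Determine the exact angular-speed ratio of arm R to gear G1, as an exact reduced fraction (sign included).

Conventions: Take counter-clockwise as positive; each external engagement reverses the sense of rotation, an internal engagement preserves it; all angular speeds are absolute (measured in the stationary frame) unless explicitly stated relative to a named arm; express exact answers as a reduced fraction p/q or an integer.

topology: planetary set — G1 28T / G2 17T / G3 62T, arm = carrier (Willis)
ring teeth: 28 + 2·17 = 62
28(ω_sun−ω_arm) = −62(ω_ring−ω_arm),  ω_ring = 0, ω_sun = 1
28(1−ω_arm) = −62(0−ω_arm)  ⇒  90·ω_arm = 28  ⇒  ω_arm = 14/45
ω_out/ω_in = 14/45

14/45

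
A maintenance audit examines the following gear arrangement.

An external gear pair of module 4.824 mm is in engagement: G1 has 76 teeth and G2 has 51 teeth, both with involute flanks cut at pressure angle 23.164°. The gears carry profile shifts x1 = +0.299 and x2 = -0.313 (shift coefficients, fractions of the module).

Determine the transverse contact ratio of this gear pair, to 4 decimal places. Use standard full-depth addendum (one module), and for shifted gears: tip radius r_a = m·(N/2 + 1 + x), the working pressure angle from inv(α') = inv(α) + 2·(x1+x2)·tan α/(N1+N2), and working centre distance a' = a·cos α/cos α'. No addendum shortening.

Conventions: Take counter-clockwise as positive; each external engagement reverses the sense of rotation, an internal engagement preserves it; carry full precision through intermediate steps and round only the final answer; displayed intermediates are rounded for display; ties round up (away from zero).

1.6342

recognized (one external pair, fixed centres): single-mesh tooth geometry, m = 4.824, N1 = 76, N2 = 51
base radii: r_b1 = 168.533878, r_b2 = 113.095102
tip radii: r_a1 = 189.578376, r_a2 = 126.326088
inv(α') = inv(23.164°) + 2·(+0.299-0.313)·tan α/(76+51) = 0.02347461  ⇒  α' = 23.13443°
a' = a·cos α / cos α' = 306.3240·cos 23.164°/cos 23.13443° = 306.256423
action lengths: √(r_a1²−r_b1²) = 86.811824, √(r_a2²−r_b2²) = 56.283020
base pitch p_b = π·m·cos α = 13.933284
CR = (86.811824 + 56.283020 − 306.256423·sin 23.13443°)/13.933284 = 1.634202
contact ratio ≈ 1.6342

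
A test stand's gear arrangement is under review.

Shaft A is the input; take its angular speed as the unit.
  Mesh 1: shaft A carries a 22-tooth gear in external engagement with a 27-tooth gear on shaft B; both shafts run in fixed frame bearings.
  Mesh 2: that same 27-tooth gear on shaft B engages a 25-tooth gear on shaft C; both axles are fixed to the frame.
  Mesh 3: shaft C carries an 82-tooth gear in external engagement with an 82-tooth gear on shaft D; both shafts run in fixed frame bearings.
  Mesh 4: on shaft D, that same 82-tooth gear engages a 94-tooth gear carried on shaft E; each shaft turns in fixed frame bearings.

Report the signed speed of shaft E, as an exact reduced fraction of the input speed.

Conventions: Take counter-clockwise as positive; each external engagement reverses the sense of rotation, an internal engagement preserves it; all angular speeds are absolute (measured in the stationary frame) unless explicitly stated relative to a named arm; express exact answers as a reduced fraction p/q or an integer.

4-mesh fixed-axis compound train (all bearings frame-fixed)
mesh 1 [22T→27T]: |ω|/ω_in = 1×22/27 = 22/27, sense flips to −
mesh 2 [27T→25T]: |ω|/ω_in = (22/27)×27/25 = 22/25, sense flips to +
mesh 3 [82T→82T]: |ω|/ω_in = (22/25)×82/82 = 22/25, sense flips to −
mesh 4 [82T→94T]: |ω|/ω_in = (22/25)×82/94 = 902/1175, sense flips to +
signed output speed (× input speed) = 902/1175

902/1175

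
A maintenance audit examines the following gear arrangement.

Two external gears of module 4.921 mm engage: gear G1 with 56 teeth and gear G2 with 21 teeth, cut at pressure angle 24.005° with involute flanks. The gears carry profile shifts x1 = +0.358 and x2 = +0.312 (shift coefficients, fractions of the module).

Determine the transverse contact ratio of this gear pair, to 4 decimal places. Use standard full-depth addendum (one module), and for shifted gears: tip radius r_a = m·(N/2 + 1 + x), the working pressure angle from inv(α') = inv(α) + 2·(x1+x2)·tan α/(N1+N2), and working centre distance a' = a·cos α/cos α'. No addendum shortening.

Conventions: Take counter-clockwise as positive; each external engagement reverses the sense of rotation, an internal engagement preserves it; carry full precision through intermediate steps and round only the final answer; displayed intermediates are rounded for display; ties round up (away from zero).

single-mesh involute tooth geometry (56T engaging 21T at module 4.921)
base radii: r_b1 = 125.870710, r_b2 = 47.201516
tip radii: r_a1 = 144.470718, r_a2 = 58.126852
inv(α') = inv(24.005°) + 2·(+0.358+0.312)·tan α/(56+21) = 0.03411692  ⇒  α' = 26.04086°
a' = a·cos α / cos α' = 189.4585·cos 24.005°/cos 26.04086° = 192.627540
action lengths: √(r_a1²−r_b1²) = 70.910878, √(r_a2²−r_b2²) = 33.922673
base pitch p_b = π·m·cos α = 14.122661
CR = (70.910878 + 33.922673 − 192.627540·sin 26.04086°)/14.122661 = 1.435123
contact ratio ≈ 1.4351

1.4351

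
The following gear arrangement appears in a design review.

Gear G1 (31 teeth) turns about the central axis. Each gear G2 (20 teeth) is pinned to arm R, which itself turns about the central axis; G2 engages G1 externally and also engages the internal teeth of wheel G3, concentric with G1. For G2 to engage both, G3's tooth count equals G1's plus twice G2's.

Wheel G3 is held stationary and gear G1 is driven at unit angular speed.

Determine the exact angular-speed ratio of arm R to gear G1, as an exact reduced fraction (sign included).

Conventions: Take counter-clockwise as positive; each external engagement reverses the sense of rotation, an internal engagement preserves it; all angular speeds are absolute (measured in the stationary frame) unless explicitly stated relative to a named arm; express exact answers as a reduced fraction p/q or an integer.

31/102

planetary set (31T centre, 20T on arm, 71T internal) — Willis relation
ring teeth: 31 + 2·20 = 71
31(ω_sun−ω_arm) = −71(ω_ring−ω_arm),  ω_ring = 0, ω_sun = 1
31(1−ω_arm) = −71(0−ω_arm)  ⇒  102·ω_arm = 31  ⇒  ω_arm = 31/102
ω_out/ω_in = 31/102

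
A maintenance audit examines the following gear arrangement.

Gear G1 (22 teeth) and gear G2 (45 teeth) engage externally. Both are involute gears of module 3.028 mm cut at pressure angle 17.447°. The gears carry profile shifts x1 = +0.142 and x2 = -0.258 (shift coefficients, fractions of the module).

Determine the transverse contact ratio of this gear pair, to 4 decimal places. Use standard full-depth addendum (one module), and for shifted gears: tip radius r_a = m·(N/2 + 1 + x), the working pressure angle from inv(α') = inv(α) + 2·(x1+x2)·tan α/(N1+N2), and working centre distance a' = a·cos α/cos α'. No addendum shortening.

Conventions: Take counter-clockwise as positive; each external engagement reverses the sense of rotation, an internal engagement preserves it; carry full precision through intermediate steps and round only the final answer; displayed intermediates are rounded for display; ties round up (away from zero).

topology: single-mesh involute geometry — m = 3.028, 22T/45T pair
base radii: r_b1 = 31.775656, r_b2 = 64.995659
tip radii: r_a1 = 36.765976, r_a2 = 70.376776
inv(α') = inv(17.447°) + 2·(+0.142-0.258)·tan α/(22+45) = 0.00868625  ⇒  α' = 16.78979°
a' = a·cos α / cos α' = 101.4380·cos 17.447°/cos 16.78979° = 101.080264
action lengths: √(r_a1²−r_b1²) = 18.494451, √(r_a2²−r_b2²) = 26.989904
base pitch p_b = π·m·cos α = 9.075106
CR = (18.494451 + 26.989904 − 101.080264·sin 16.78979°)/9.075106 = 1.794601
contact ratio ≈ 1.7946

1.7946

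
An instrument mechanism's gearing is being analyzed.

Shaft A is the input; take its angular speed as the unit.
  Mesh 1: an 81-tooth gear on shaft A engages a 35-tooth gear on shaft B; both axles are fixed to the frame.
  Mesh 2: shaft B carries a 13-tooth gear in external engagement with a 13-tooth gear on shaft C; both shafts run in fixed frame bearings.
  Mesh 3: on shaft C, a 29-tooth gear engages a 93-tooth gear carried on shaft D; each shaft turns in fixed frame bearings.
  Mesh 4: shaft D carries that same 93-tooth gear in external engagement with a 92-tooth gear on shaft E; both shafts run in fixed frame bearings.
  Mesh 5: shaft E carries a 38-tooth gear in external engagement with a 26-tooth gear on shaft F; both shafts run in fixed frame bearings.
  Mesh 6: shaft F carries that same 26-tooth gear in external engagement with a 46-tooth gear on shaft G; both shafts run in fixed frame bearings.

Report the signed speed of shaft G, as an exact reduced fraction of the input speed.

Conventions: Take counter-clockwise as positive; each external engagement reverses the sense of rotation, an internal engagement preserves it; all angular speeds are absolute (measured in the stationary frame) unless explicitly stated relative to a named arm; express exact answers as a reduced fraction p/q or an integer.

6-mesh fixed-axis compound train (all bearings frame-fixed)
mesh 1 [81T→35T]: |ω|/ω_in = 1×81/35 = 81/35, sense flips to −
mesh 2 [13T→13T]: |ω|/ω_in = (81/35)×13/13 = 81/35, sense flips to +
mesh 3 [29T→93T]: |ω|/ω_in = (81/35)×29/93 = 783/1085, sense flips to −
mesh 4 [93T→92T]: |ω|/ω_in = (783/1085)×93/92 = 2349/3220, sense flips to +
mesh 5 [38T→26T]: |ω|/ω_in = (2349/3220)×38/26 = 44631/41860, sense flips to −
mesh 6 [26T→46T]: |ω|/ω_in = (44631/41860)×26/46 = 44631/74060, sense flips to +
signed output speed (× input speed) = 44631/74060

44631/74060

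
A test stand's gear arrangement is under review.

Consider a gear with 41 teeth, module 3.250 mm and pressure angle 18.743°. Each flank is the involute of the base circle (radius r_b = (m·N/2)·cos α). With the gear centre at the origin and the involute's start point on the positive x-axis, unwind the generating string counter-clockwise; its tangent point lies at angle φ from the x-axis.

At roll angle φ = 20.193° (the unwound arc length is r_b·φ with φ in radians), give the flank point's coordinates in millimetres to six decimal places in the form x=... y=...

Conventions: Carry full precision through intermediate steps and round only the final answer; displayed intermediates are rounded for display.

class = single-mesh tooth geometry [base-circle involute, m = 3.250, 41T]
pitch radius r_p = m·N/2 = 3.250·41/2 = 66.625000
base radius r_b = r_p·cos α = 66.625000·cos 18.743° = 63.091836
roll angle φ = 20.193° = 0.35243434 rad
x = r_b·(cos φ + φ·sin φ) = 66.889317
y = r_b·(sin φ − φ·cos φ) = 0.909248

x=66.889317 y=0.909248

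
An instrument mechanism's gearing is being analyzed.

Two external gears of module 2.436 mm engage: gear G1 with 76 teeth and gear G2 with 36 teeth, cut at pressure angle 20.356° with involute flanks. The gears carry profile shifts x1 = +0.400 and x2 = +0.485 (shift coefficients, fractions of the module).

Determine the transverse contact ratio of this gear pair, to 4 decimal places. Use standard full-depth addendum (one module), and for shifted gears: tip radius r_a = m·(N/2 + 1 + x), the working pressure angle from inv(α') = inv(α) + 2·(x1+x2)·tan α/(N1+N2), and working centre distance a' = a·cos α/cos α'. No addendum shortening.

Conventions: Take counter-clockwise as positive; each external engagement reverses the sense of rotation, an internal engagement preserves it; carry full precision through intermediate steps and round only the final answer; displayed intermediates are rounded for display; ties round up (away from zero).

topology: single-mesh involute geometry — m = 2.436, 76T/36T pair
base radii: r_b1 = 86.787073, r_b2 = 41.109666
tip radii: r_a1 = 95.978400, r_a2 = 47.465460
inv(α') = inv(20.356°) + 2·(+0.400+0.485)·tan α/(76+36) = 0.02160702  ⇒  α' = 22.53086°
a' = a·cos α / cos α' = 136.4160·cos 20.356°/cos 22.53086° = 138.465340
action lengths: √(r_a1²−r_b1²) = 40.986062, √(r_a2²−r_b2²) = 23.726889
base pitch p_b = π·m·cos α = 7.174990
CR = (40.986062 + 23.726889 − 138.465340·sin 22.53086°)/7.174990 = 1.624486
contact ratio ≈ 1.6245

1.6245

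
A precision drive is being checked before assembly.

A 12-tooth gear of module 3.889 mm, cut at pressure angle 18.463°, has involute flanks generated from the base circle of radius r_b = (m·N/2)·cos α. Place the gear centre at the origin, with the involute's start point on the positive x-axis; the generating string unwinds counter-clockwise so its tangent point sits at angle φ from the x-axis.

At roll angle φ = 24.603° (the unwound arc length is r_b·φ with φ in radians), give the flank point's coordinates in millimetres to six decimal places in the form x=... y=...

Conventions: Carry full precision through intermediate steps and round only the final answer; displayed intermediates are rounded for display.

recognized (one wheel, involute flank): single-mesh tooth geometry, m = 3.889, N = 12
pitch radius r_p = m·N/2 = 3.889·12/2 = 23.334000
base radius r_b = r_p·cos α = 23.334000·cos 18.463° = 22.132961
roll angle φ = 24.603° = 0.42940336 rad
x = r_b·(cos φ + φ·sin φ) = 24.080376
y = r_b·(sin φ − φ·cos φ) = 0.573437

x=24.080376 y=0.573437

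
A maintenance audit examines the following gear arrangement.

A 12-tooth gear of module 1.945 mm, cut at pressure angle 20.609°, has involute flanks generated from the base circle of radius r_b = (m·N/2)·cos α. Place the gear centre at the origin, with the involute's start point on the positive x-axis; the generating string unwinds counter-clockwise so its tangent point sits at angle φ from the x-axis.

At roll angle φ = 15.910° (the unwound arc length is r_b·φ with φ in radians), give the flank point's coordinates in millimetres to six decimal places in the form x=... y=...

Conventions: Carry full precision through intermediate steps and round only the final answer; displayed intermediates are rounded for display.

topology: single-mesh involute geometry — m = 1.945, N = 12
pitch radius r_p = m·N/2 = 1.945·12/2 = 11.670000
base radius r_b = r_p·cos α = 11.670000·cos 20.609° = 10.923170
roll angle φ = 15.910° = 0.27768188 rad
x = r_b·(cos φ + φ·sin φ) = 11.336214
y = r_b·(sin φ − φ·cos φ) = 0.077360

x=11.336214 y=0.077360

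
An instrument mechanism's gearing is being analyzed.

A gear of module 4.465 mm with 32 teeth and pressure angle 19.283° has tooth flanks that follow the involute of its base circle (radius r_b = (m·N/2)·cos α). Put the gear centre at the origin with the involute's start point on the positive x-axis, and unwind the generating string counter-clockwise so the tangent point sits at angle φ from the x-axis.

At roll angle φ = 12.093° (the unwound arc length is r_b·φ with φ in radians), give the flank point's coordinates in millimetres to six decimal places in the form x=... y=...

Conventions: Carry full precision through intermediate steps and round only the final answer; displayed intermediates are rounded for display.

recognized (one wheel, involute flank): single-mesh tooth geometry, m = 4.465, N = 32
pitch radius r_p = m·N/2 = 4.465·32/2 = 71.440000
base radius r_b = r_p·cos α = 71.440000·cos 19.283° = 67.432143
roll angle φ = 12.093° = 0.21106267 rad
x = r_b·(cos φ + φ·sin φ) = 68.917422
y = r_b·(sin φ − φ·cos φ) = 0.210399

x=68.917422 y=0.210399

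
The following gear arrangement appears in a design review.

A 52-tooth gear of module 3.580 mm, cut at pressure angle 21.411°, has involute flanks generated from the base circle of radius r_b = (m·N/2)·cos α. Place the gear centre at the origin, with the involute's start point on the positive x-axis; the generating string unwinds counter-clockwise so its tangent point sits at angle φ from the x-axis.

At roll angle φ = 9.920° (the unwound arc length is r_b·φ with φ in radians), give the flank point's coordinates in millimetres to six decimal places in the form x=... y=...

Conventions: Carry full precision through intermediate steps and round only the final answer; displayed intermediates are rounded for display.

recognized (one wheel, involute flank): single-mesh tooth geometry, m = 3.580, N = 52
pitch radius r_p = m·N/2 = 3.580·52/2 = 93.080000
base radius r_b = r_p·cos α = 93.080000·cos 21.411° = 86.656153
roll angle φ = 9.920° = 0.17313666 rad
x = r_b·(cos φ + φ·sin φ) = 87.945252
y = r_b·(sin φ − φ·cos φ) = 0.149466

x=87.945252 y=0.149466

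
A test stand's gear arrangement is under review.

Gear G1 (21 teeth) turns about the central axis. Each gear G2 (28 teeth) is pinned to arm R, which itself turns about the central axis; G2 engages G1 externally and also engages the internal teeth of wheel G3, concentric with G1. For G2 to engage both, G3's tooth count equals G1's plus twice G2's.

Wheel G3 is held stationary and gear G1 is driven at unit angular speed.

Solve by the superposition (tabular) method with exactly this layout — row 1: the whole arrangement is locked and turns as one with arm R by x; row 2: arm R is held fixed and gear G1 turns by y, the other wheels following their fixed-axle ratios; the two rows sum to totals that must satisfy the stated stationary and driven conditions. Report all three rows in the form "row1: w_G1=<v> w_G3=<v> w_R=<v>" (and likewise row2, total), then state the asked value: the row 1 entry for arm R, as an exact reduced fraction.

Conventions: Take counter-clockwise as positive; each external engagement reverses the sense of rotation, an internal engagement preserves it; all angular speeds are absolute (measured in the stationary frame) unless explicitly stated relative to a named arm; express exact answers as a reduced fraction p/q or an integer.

row1: w_G1=3/14 w_G3=3/14 w_R=3/14
row2: w_G1=11/14 w_G3=-3/14 w_R=0
total: w_G1=1 w_G3=0 w_R=3/14
asked value: 3/14

class = planetary set [G3 = 21+2·28 = 77; Willis about the carrier]
row 1 — lock + rotate with arm: ω_sun = ω_ring = ω_arm = x
row 2 — arm fixed, fixed-axis ratios: sun y, ring −(21/77)·y, arm 0
boundary: total ω_ring = x − (21/77)·y = 0 and total ω_sun = x + y = 1  ⇒  y = 11/14, x = 3/14
row 2 ring = −(21/77)·11/14 = -3/14
totals (row 1 + row 2): sun 3/14 + 11/14 = 1, ring 3/14 + (-3/14) = 0, arm 3/14 + 0 = 3/14
asked cell (row1, arm) = 3/14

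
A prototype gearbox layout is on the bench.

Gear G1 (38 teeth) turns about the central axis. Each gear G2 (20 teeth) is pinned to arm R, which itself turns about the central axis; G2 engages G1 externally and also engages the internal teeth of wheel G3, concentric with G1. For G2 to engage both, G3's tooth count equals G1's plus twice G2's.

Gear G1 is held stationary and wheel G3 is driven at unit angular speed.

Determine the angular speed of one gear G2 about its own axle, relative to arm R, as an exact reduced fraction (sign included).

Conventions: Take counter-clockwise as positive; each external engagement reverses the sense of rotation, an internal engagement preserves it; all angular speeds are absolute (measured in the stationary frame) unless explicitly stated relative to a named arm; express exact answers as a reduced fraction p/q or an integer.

planetary set (38T centre, 20T on arm, 78T internal) — Willis relation
ring teeth: 38 + 2·20 = 78
38(ω_sun−ω_arm) = −78(ω_ring−ω_arm),  ω_sun = 0, ω_ring = 1
38(0−ω_arm) = −78(1−ω_arm)  ⇒  116·ω_arm = 78  ⇒  ω_arm = 39/58
sun–planet mesh: 38·(0−39/58) = −20·(ω_p−ω_arm)  ⇒  ω_p−ω_arm = 741/580
exact speed ratio = 741/580

741/580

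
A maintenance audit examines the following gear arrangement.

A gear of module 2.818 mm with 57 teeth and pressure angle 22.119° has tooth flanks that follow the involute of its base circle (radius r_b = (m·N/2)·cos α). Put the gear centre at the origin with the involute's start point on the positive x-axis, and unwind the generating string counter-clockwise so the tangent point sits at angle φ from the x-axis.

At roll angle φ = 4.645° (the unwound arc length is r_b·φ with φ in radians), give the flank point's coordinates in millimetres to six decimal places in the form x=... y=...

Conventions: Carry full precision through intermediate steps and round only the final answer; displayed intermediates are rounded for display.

topology: single-mesh involute geometry — m = 2.818, N = 57
pitch radius r_p = m·N/2 = 2.818·57/2 = 80.313000
base radius r_b = r_p·cos α = 80.313000·cos 22.119° = 74.402270
roll angle φ = 4.645° = 0.08107054 rad
x = r_b·(cos φ + φ·sin φ) = 74.646370
y = r_b·(sin φ − φ·cos φ) = 0.013206

x=74.646370 y=0.013206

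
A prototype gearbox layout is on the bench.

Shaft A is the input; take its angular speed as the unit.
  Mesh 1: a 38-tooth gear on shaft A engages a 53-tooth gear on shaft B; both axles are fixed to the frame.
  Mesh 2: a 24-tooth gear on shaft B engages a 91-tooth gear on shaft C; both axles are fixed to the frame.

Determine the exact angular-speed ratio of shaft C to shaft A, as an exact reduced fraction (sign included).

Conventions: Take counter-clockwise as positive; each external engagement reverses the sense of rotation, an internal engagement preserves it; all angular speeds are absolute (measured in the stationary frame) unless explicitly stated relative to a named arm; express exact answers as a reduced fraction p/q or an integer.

class = fixed-axis compound train [2 meshes; 2 ratios multiply, 2 sense flips]
mesh 1 [38T→53T]: running ratio 38/53, sense −
mesh 2 [24T→91T]: running ratio 912/4823, sense +
ω_out/ω_in = 912/4823

912/4823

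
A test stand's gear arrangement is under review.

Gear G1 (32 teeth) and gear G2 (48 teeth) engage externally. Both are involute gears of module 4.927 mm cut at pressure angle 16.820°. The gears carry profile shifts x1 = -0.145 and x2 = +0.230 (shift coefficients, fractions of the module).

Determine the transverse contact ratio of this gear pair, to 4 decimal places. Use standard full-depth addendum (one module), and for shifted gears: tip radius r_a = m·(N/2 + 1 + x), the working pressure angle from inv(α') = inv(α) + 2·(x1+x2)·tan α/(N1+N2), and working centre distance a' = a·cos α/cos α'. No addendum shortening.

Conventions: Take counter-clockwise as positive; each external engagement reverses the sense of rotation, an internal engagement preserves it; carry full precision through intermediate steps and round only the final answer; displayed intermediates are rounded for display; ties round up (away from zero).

class = single-mesh tooth geometry [involute pair 32T × 48T, m = 4.927]
base radii: r_b1 = 75.459453, r_b2 = 113.189179
tip radii: r_a1 = 83.044585, r_a2 = 124.308210
inv(α') = inv(16.820°) + 2·(-0.145+0.230)·tan α/(32+48) = 0.00937673  ⇒  α' = 17.21294°
a' = a·cos α / cos α' = 197.0800·cos 16.820°/cos 17.21294° = 197.494080
action lengths: √(r_a1²−r_b1²) = 34.673825, √(r_a2²−r_b2²) = 51.388139
base pitch p_b = π·m·cos α = 14.816429
CR = (34.673825 + 51.388139 − 197.494080·sin 17.21294°)/14.816429 = 1.864065
contact ratio ≈ 1.8641

1.8641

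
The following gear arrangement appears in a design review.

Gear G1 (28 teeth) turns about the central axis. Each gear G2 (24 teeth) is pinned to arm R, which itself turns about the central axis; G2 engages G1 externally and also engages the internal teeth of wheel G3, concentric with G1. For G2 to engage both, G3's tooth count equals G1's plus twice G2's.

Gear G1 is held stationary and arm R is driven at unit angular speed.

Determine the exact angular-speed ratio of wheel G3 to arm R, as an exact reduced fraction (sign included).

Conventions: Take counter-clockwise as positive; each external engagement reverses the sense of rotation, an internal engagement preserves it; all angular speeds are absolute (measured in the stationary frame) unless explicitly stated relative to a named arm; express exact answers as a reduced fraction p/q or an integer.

26/19

topology: planetary set — G1 28T / G2 24T / G3 76T, arm = carrier (Willis)
ring teeth: 28 + 2·24 = 76
28(ω_sun−ω_arm) = −76(ω_ring−ω_arm),  ω_sun = 0, ω_arm = 1
ω_ring = 1 − (28/76)(0−1) = 26/19
ω_out/ω_in = 26/19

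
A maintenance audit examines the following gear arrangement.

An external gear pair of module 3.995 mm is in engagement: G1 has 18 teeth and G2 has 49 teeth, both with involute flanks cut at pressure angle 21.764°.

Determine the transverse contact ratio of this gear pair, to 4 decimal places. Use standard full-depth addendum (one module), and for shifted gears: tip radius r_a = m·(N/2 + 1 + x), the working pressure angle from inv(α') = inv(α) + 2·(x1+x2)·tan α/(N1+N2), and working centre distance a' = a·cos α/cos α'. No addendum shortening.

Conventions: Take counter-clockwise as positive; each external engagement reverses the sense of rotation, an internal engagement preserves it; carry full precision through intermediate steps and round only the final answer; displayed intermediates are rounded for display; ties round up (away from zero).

1.5698

recognized (one external pair, fixed centres): single-mesh tooth geometry, m = 3.995, N1 = 18, N2 = 49
base radii: r_b1 = 33.392091, r_b2 = 90.900692
tip radii: r_a1 = 39.950000, r_a2 = 101.872500
no profile shift: α' = α, a' = a
action lengths: √(r_a1²−r_b1²) = 21.931046, √(r_a2²−r_b2²) = 45.989895
base pitch p_b = π·m·cos α = 11.656039
CR = (21.931046 + 45.989895 − 133.832500·sin 21.76400°)/11.656039 = 1.569825
contact ratio ≈ 1.5698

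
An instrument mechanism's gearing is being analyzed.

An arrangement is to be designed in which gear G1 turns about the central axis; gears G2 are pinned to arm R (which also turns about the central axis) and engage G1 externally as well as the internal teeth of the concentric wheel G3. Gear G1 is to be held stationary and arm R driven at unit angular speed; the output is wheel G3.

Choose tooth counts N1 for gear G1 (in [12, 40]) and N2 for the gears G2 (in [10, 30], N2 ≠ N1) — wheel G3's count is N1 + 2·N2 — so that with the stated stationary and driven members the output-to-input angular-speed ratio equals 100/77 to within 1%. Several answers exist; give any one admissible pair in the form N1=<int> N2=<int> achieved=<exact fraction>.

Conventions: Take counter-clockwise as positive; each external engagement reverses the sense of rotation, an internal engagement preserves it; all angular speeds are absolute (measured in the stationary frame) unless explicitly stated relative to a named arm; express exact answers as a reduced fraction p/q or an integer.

N1=23 N2=27 achieved=100/77

topology: planetary set — design target 100/77, arm = carrier (Willis)
Willis with ω_sun = 0: ω_ring/ω_arm = (N1+N3)/N3; set equal to 100/77  ⇒  N3/N1 = 1/(100/77 − 1) = 77/23
N3 = N1 + 2·N2  ⇒  N2/N1 = (N3/N1 − 1)/2 = (77/23 − 1)/2 = 27/23
smallest multiple with N1 ≥ 12 and N2 ≥ 10: k = 1  ⇒  N1 = 1·23 = 23, N2 = 1·27 = 27 (N1 ≤ 40, N2 ≤ 30, N2 ≠ N1 ✓), N3 = 23 + 2·27 = 77
check: (N1+N3)/N3 with N1 = 23, N3 = 77 gives 100/77; |achieved − target| = 0 ≤ 1/77 ✓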